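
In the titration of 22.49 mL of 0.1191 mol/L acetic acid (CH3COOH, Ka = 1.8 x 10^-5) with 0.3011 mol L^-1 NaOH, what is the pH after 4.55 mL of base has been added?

4.76

Initial n(CH3COOH) = 0.1191 x 0.02249 = 0.002679 mol.
n(NaOH) added = 0.3011 x 0.004550 = 0.001370 mol, converting that many moles of CH3COOH to CH3COO-.
Remaining n(CH3COOH) = 0.001309 mol; n(CH3COO-) = 0.001370 mol.
By Henderson-Hasselbalch, pH = pKa + log([A^-]/[HA]) = 4.74 + log(0.001370/0.001309) = 4.74 + (+0.02) = 4.76.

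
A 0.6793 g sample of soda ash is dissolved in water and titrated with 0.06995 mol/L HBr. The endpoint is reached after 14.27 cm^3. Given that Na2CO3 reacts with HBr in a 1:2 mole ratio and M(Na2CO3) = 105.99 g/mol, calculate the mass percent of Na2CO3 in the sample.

n(HBr) = 0.06995 x 0.01427 = 0.0009982 mol.
n(Na2CO3) = 0.0009982 / 2 = 0.0004991 mol.
mass of Na2CO3 = 0.0004991 x 105.99 = 0.05290 g.
% purity = 0.05290 / 0.6793 x 100 = 7.79%.

7.79%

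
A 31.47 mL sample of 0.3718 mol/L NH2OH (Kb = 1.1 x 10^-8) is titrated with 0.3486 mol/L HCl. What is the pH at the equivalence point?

3.39

n(NH2OH) = 0.3718 x 0.03147 = 0.01170 mol; V(HCl) at equivalence = 0.01170/0.3486 = 0.03356 L.
At equivalence the base is fully converted to NH3OH+; total volume = 0.06503 L, so [NH3OH+] = 0.01170/0.06503 = 0.1799 M.
Ka(NH3OH+) = Kw/Kb = 1.0e-14 / 1.1 x 10^-8 = 9.09e-7.
[H^+] = sqrt(Ka x [NH3OH+]) = sqrt(9.09e-7 x 0.1799) = 0.000404 M.
pH = -log(0.000404) = 3.39.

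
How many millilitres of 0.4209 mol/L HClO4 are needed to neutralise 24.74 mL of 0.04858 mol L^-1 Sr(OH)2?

n(Sr(OH)2) = 0.04858 mol/L x 0.02474 L = 0.001202 mol.
The neutralisation is 1 Sr(OH)2 : 2 HClO4, so n(HClO4) = 0.001202 x 2/1 = 0.002404 mol.
V(HClO4) = 0.002404 / 0.4209 = 0.005711 L = 5.71 mL.

5.71 mL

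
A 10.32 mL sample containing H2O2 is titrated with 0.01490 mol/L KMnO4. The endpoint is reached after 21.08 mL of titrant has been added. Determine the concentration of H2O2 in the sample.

n(KMnO4) = 0.01490 x 0.02108 = 0.0003141 mol.
From the balanced equation, 2 mol KMnO4 reacts with 5 mol H2O2, so n(H2O2) = 0.0003141 x 5/2 = 0.0007852 mol.
[H2O2] = 0.0007852 / 0.01032 L = 0.0761 M.

0.0761 M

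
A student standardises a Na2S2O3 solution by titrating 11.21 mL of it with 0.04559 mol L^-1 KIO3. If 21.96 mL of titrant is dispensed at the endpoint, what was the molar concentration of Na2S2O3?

0.536 M

n(KIO3) = 0.04559 x 0.02196 = 0.001001 mol.
From the balanced equation, 1 mol KIO3 reacts with 6 mol Na2S2O3, so n(Na2S2O3) = 0.001001 x 6/1 = 0.006007 mol.
[Na2S2O3] = 0.006007 / 0.01121 L = 0.536 M.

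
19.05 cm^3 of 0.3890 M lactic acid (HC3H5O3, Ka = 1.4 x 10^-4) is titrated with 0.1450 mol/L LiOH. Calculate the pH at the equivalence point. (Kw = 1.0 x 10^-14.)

n(HC3H5O3) = 0.3890 x 0.01905 = 0.007410 mol; V(LiOH) at equivalence = 0.007410/0.1450 = 0.05111 L.
At equivalence all the acid is converted to C3H5O3-; total volume = 0.01905 + 0.05111 = 0.07016 L, so [C3H5O3-] = 0.007410/0.07016 = 0.1056 M.
Kb = Kw/Ka = 1.0e-14 / 1.4 x 10^-4 = 7.14e-11.
[OH^-] = sqrt(Kb x [C3H5O3-]) = sqrt(7.14e-11 x 0.1056) = 2.75e-6 M.
pOH = 5.56, so pH = 14.00 - 5.56 = 8.44.

8.44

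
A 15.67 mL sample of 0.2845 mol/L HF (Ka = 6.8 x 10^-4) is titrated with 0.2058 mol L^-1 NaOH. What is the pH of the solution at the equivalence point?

n(HF) = 0.2845 x 0.01567 = 0.004458 mol; V(NaOH) at equivalence = 0.004458/0.2058 = 0.02166 L.
At equivalence all the acid is converted to F-; total volume = 0.01567 + 0.02166 = 0.03733 L, so [F-] = 0.004458/0.03733 = 0.1194 M.
Kb = Kw/Ka = 1.0e-14 / 6.8 x 10^-4 = 1.47e-11.
[OH^-] = sqrt(Kb x [F-]) = sqrt(1.47e-11 x 0.1194) = 1.33e-6 M.
pOH = 5.88, so pH = 14.00 - 5.88 = 8.12.

8.12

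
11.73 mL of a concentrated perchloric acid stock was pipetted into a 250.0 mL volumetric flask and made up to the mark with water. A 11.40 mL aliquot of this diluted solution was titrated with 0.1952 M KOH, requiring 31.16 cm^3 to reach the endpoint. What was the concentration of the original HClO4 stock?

11.4 M

n(KOH) = 0.1952 x 0.03116 = 0.006082 mol.
n(HClO4) in the aliquot = 0.006082 mol.
[diluted HClO4] = 0.006082 / 0.01140 = 0.5335 M.
Dilution factor = 250.0/11.73 = 21.31, so [stock] = 0.5335 x 21.31 = 11.4 M.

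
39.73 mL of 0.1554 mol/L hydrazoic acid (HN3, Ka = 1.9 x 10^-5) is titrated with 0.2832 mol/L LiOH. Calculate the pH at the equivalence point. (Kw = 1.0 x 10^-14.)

n(HN3) = 0.1554 x 0.03973 = 0.006174 mol; V(LiOH) at equivalence = 0.006174/0.2832 = 0.02180 L.
At equivalence all the acid is converted to N3-; total volume = 0.03973 + 0.02180 = 0.06153 L, so [N3-] = 0.006174/0.06153 = 0.1003 M.
Kb = Kw/Ka = 1.0e-14 / 1.9 x 10^-5 = 5.26e-10.
[OH^-] = sqrt(Kb x [N3-]) = sqrt(5.26e-10 x 0.1003) = 7.27e-6 M.
pOH = 5.14, so pH = 14.00 - 5.14 = 8.86.

8.86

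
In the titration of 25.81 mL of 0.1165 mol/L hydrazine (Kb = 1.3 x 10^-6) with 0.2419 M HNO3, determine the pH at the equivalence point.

4.61

n(N2H4) = 0.1165 x 0.02581 = 0.003007 mol; V(HNO3) at equivalence = 0.003007/0.2419 = 0.01243 L.
At equivalence the base is fully converted to N2H5+; total volume = 0.03824 L, so [N2H5+] = 0.003007/0.03824 = 0.07863 M.
Ka(N2H5+) = Kw/Kb = 1.0e-14 / 1.3 x 10^-6 = 7.69e-9.
[H^+] = sqrt(Ka x [N2H5+]) = sqrt(7.69e-9 x 0.07863) = 2.46e-5 M.
pH = -log(2.46e-5) = 4.61.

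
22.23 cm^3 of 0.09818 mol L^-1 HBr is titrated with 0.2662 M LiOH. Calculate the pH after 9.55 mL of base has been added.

12.05

n(acid) = 0.09818 x 0.02223 = 0.002183 mol; n(LiOH) added = 0.2662 x 0.009550 = 0.002542 mol.
Base is in excess by 0.002542 - 0.002183 = 0.0003597 mol in a total volume of 0.03178 L.
[OH^-] = 0.0003597/0.03178 = 0.01132 M, so pOH = 1.95 and pH = 14.00 - 1.95 = 12.05.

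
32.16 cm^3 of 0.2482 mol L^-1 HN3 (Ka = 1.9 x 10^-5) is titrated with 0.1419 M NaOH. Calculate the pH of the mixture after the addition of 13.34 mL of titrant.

Initial n(HN3) = 0.2482 x 0.03216 = 0.007982 mol.
n(NaOH) added = 0.1419 x 0.01334 = 0.001893 mol, converting that many moles of HN3 to N3-.
Remaining n(HN3) = 0.006089 mol; n(N3-) = 0.001893 mol.
By Henderson-Hasselbalch, pH = pKa + log([A^-]/[HA]) = 4.72 + log(0.001893/0.006089) = 4.72 + (-0.51) = 4.21.

4.21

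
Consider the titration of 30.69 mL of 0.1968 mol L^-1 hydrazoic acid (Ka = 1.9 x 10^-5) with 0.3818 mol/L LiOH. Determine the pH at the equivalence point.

n(HN3) = 0.1968 x 0.03069 = 0.006040 mol; V(LiOH) at equivalence = 0.006040/0.3818 = 0.01582 L.
At equivalence all the acid is converted to N3-; total volume = 0.03069 + 0.01582 = 0.04651 L, so [N3-] = 0.006040/0.04651 = 0.1299 M.
Kb = Kw/Ka = 1.0e-14 / 1.9 x 10^-5 = 5.26e-10.
[OH^-] = sqrt(Kb x [N3-]) = sqrt(5.26e-10 x 0.1299) = 8.27e-6 M.
pOH = 5.08, so pH = 14.00 - 5.08 = 8.92.

8.92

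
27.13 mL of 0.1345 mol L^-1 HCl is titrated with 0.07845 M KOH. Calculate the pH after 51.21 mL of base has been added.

11.67

n(acid) = 0.1345 x 0.02713 = 0.003649 mol; n(KOH) added = 0.07845 x 0.05121 = 0.004017 mol.
Base is in excess by 0.004017 - 0.003649 = 0.0003684 mol in a total volume of 0.07834 L.
[OH^-] = 0.0003684/0.07834 = 0.004703 M, so pOH = 2.33 and pH = 14.00 - 2.33 = 11.67.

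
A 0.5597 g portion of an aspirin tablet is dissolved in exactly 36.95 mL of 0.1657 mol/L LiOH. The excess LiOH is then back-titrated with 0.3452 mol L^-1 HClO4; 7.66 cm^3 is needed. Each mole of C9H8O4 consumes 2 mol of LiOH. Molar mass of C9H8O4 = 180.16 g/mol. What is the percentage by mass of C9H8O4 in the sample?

56.0%

Total n(LiOH) added = 0.1657 x 0.03695 = 0.006123 mol.
n(HClO4) used = 0.3452 x 0.007660 = 0.002644 mol, which equals the excess n(LiOH).
So n(LiOH) consumed by the sample = 0.006123 - 0.002644 = 0.003478 mol.
n(C9H8O4) = 0.003478 / 2 = 0.001739 mol.
mass C9H8O4 = 0.001739 x 180.16 = 0.3133 g, so %C9H8O4 = 0.3133/0.5597 x 100 = 56.0%.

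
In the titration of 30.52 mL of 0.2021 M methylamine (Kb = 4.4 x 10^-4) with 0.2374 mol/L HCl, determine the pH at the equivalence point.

n(CH3NH2) = 0.2021 x 0.03052 = 0.006168 mol; V(HCl) at equivalence = 0.006168/0.2374 = 0.02598 L.
At equivalence the base is fully converted to CH3NH3+; total volume = 0.05650 L, so [CH3NH3+] = 0.006168/0.05650 = 0.1092 M.
Ka(CH3NH3+) = Kw/Kb = 1.0e-14 / 4.4 x 10^-4 = 2.27e-11.
[H^+] = sqrt(Ka x [CH3NH3+]) = sqrt(2.27e-11 x 0.1092) = 1.58e-6 M.
pH = -log(1.58e-6) = 5.80.

5.80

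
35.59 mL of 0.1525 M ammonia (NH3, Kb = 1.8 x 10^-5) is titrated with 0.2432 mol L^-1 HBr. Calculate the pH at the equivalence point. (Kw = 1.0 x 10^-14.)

n(NH3) = 0.1525 x 0.03559 = 0.005427 mol; V(HBr) at equivalence = 0.005427/0.2432 = 0.02232 L.
At equivalence the base is fully converted to NH4+; total volume = 0.05791 L, so [NH4+] = 0.005427/0.05791 = 0.09373 M.
Ka(NH4+) = Kw/Kb = 1.0e-14 / 1.8 x 10^-5 = 5.56e-10.
[H^+] = sqrt(Ka x [NH4+]) = sqrt(5.56e-10 x 0.09373) = 7.22e-6 M.
pH = -log(7.22e-6) = 5.14.

5.14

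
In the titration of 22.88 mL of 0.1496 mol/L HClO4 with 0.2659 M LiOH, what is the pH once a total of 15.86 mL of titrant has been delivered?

n(acid) = 0.1496 x 0.02288 = 0.003423 mol; n(LiOH) added = 0.2659 x 0.01586 = 0.004217 mol.
Base is in excess by 0.004217 - 0.003423 = 0.0007943 mol in a total volume of 0.03874 L.
[OH^-] = 0.0007943/0.03874 = 0.02050 M, so pOH = 1.69 and pH = 14.00 - 1.69 = 12.31.

12.31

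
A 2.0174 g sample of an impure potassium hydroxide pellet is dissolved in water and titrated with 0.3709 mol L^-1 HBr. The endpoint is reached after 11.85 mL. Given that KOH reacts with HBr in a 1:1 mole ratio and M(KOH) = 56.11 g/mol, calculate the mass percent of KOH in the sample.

12.2%

n(HBr) = 0.3709 x 0.01185 = 0.004395 mol.
n(KOH) = 0.004395 / 1 = 0.004395 mol.
mass of KOH = 0.004395 x 56.11 = 0.2466 g.
% purity = 0.2466 / 2.0174 x 100 = 12.2%.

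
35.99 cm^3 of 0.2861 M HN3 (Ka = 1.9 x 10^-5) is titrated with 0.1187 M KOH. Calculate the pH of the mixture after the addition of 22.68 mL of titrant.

4.27

Initial n(HN3) = 0.2861 x 0.03599 = 0.01030 mol.
n(KOH) added = 0.1187 x 0.02268 = 0.002692 mol, converting that many moles of HN3 to N3-.
Remaining n(HN3) = 0.007605 mol; n(N3-) = 0.002692 mol.
By Henderson-Hasselbalch, pH = pKa + log([A^-]/[HA]) = 4.72 + log(0.002692/0.007605) = 4.72 + (-0.45) = 4.27.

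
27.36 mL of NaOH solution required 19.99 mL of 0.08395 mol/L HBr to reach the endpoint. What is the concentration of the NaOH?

0.0613 M

n(HBr) delivered = 0.08395 x 0.01999 = 0.001678 mol.
For a 1:1 reaction, n(NaOH) = 0.001678 mol.
[NaOH] = 0.001678 mol / 0.02736 L = 0.0613 M.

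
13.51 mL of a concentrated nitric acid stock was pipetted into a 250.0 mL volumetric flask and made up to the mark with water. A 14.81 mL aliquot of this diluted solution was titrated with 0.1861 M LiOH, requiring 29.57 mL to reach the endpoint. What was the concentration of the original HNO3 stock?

n(LiOH) = 0.1861 x 0.02957 = 0.005503 mol.
n(HNO3) in the aliquot = 0.005503 mol.
[diluted HNO3] = 0.005503 / 0.01481 = 0.3716 M.
Dilution factor = 250.0/13.51 = 18.50, so [stock] = 0.3716 x 18.50 = 6.88 M.

6.88 M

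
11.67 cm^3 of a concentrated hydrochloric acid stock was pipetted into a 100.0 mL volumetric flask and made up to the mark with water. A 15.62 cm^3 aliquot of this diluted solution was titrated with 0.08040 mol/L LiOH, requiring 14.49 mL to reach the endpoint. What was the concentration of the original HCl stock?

n(LiOH) = 0.08040 x 0.01449 = 0.001165 mol.
n(HCl) in the aliquot = 0.001165 mol.
[diluted HCl] = 0.001165 / 0.01562 = 0.07458 M.
Dilution factor = 100.0/11.67 = 8.569, so [stock] = 0.07458 x 8.569 = 0.639 M.

0.639 M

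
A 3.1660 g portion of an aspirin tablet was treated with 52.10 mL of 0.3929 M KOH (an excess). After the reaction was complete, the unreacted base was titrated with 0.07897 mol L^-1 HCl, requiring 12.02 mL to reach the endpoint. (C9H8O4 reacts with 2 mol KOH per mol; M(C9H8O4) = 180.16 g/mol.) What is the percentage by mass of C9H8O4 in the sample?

55.5%

Total n(KOH) added = 0.3929 x 0.05210 = 0.02047 mol.
n(HCl) used = 0.07897 x 0.01202 = 0.0009492 mol, which equals the excess n(KOH).
So n(KOH) consumed by the sample = 0.02047 - 0.0009492 = 0.01952 mol.
n(C9H8O4) = 0.01952 / 2 = 0.009760 mol.
mass C9H8O4 = 0.009760 x 180.16 = 1.758 g, so %C9H8O4 = 1.758/3.1660 x 100 = 55.5%.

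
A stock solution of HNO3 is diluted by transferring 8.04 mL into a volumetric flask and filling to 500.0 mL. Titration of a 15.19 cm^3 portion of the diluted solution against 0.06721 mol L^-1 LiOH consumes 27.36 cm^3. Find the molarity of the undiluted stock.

7.53 M

n(LiOH) = 0.06721 x 0.02736 = 0.001839 mol.
n(HNO3) in the aliquot = 0.001839 mol.
[diluted HNO3] = 0.001839 / 0.01519 = 0.1211 M.
Dilution factor = 500.0/8.040 = 62.19, so [stock] = 0.1211 x 62.19 = 7.53 M.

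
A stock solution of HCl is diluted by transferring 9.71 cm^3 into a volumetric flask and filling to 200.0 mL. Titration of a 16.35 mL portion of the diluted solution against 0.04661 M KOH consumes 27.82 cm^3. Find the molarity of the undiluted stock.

1.63 M

n(KOH) = 0.04661 x 0.02782 = 0.001297 mol.
n(HCl) in the aliquot = 0.001297 mol.
[diluted HCl] = 0.001297 / 0.01635 = 0.07931 M.
Dilution factor = 200.0/9.710 = 20.60, so [stock] = 0.07931 x 20.60 = 1.63 M.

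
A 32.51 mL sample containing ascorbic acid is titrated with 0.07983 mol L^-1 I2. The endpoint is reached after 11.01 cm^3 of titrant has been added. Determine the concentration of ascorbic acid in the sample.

0.0270 M

n(I2) = 0.07983 x 0.01101 = 0.0008789 mol.
From the balanced equation, 1 mol I2 reacts with 1 mol ascorbic acid, so n(ascorbic acid) = 0.0008789 x 1/1 = 0.0008789 mol.
[ascorbic acid] = 0.0008789 / 0.03251 L = 0.0270 M.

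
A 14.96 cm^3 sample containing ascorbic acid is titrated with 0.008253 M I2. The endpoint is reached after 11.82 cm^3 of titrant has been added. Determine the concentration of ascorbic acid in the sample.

0.00652 M

n(I2) = 0.008253 x 0.01182 = 9.755e-5 mol.
From the balanced equation, 1 mol I2 reacts with 1 mol ascorbic acid, so n(ascorbic acid) = 9.755e-5 x 1/1 = 9.755e-5 mol.
[ascorbic acid] = 9.755e-5 / 0.01496 L = 0.00652 M.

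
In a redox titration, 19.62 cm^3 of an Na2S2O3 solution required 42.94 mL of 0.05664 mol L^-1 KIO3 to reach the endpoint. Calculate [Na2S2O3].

n(KIO3) = 0.05664 x 0.04294 = 0.002432 mol.
From the balanced equation, 1 mol KIO3 reacts with 6 mol Na2S2O3, so n(Na2S2O3) = 0.002432 x 6/1 = 0.01459 mol.
[Na2S2O3] = 0.01459 / 0.01962 L = 0.744 M.

0.744 M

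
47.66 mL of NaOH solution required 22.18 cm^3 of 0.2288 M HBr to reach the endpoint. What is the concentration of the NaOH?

n(HBr) delivered = 0.2288 x 0.02218 = 0.005075 mol.
For a 1:1 reaction, n(NaOH) = 0.005075 mol.
[NaOH] = 0.005075 mol / 0.04766 L = 0.106 M.

0.106 M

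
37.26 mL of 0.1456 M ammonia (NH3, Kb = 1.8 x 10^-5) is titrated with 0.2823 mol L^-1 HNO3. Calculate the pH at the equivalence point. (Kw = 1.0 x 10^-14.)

n(NH3) = 0.1456 x 0.03726 = 0.005425 mol; V(HNO3) at equivalence = 0.005425/0.2823 = 0.01922 L.
At equivalence the base is fully converted to NH4+; total volume = 0.05648 L, so [NH4+] = 0.005425/0.05648 = 0.09606 M.
Ka(NH4+) = Kw/Kb = 1.0e-14 / 1.8 x 10^-5 = 5.56e-10.
[H^+] = sqrt(Ka x [NH4+]) = sqrt(5.56e-10 x 0.09606) = 7.31e-6 M.
pH = -log(7.31e-6) = 5.14.

5.14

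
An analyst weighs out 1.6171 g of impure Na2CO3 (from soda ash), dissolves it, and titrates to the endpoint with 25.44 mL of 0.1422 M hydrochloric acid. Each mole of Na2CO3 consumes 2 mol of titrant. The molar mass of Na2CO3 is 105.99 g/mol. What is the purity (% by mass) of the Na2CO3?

11.9%

n(HCl) = 0.1422 x 0.02544 = 0.003618 mol.
n(Na2CO3) = 0.003618 / 2 = 0.001809 mol.
mass of Na2CO3 = 0.001809 x 105.99 = 0.1917 g.
% purity = 0.1917 / 1.6171 x 100 = 11.9%.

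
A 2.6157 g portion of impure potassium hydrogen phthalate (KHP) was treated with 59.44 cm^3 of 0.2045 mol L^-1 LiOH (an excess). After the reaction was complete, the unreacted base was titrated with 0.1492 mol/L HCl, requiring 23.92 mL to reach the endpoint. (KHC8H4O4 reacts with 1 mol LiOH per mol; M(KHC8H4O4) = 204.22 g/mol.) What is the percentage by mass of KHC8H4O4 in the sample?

Total n(LiOH) added = 0.2045 x 0.05944 = 0.01216 mol.
n(HCl) used = 0.1492 x 0.02392 = 0.003569 mol, which equals the excess n(LiOH).
So n(LiOH) consumed by the sample = 0.01216 - 0.003569 = 0.008587 mol.
n(KHC8H4O4) = 0.008587 / 1 = 0.008587 mol.
mass KHC8H4O4 = 0.008587 x 204.22 = 1.754 g, so %KHC8H4O4 = 1.754/2.6157 x 100 = 67.0%.

67.0%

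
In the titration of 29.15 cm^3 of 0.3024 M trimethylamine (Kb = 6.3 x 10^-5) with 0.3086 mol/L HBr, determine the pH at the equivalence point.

5.31

n((CH3)3N) = 0.3024 x 0.02915 = 0.008815 mol; V(HBr) at equivalence = 0.008815/0.3086 = 0.02856 L.
At equivalence the base is fully converted to (CH3)3NH+; total volume = 0.05771 L, so [(CH3)3NH+] = 0.008815/0.05771 = 0.1527 M.
Ka((CH3)3NH+) = Kw/Kb = 1.0e-14 / 6.3 x 10^-5 = 1.59e-10.
[H^+] = sqrt(Ka x [(CH3)3NH+]) = sqrt(1.59e-10 x 0.1527) = 4.92e-6 M.
pH = -log(4.92e-6) = 5.31.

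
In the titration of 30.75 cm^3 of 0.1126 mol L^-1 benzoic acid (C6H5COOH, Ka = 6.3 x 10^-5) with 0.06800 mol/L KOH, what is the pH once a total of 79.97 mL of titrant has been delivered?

n(acid) = 0.1126 x 0.03075 = 0.003462 mol; n(KOH) added = 0.06800 x 0.07997 = 0.005438 mol.
Base is in excess by 0.005438 - 0.003462 = 0.001976 mol in a total volume of 0.1107 L.
[OH^-] = 0.001976/0.1107 = 0.01784 M, so pOH = 1.75 and pH = 14.00 - 1.75 = 12.25.

12.25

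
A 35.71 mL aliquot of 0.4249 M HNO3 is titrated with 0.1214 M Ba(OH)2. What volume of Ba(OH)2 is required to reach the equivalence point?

62.5 mL

n(HNO3) = 0.4249 mol/L x 0.03571 L = 0.01517 mol.
The neutralisation is 2 HNO3 : 1 Ba(OH)2, so n(Ba(OH)2) = 0.01517 x 1/2 = 0.007587 mol.
V(Ba(OH)2) = 0.007587 / 0.1214 = 0.06249 L = 62.5 mL.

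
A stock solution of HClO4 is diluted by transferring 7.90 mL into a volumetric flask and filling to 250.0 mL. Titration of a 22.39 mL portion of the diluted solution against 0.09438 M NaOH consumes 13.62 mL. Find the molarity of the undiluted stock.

n(NaOH) = 0.09438 x 0.01362 = 0.001285 mol.
n(HClO4) in the aliquot = 0.001285 mol.
[diluted HClO4] = 0.001285 / 0.02239 = 0.05741 M.
Dilution factor = 250.0/7.900 = 31.65, so [stock] = 0.05741 x 31.65 = 1.82 M.

1.82 M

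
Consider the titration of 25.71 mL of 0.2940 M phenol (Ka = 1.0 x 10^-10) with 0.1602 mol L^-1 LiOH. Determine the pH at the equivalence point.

11.51

n(C6H5OH) = 0.2940 x 0.02571 = 0.007559 mol; V(LiOH) at equivalence = 0.007559/0.1602 = 0.04718 L.
At equivalence all the acid is converted to C6H5O-; total volume = 0.02571 + 0.04718 = 0.07289 L, so [C6H5O-] = 0.007559/0.07289 = 0.1037 M.
Kb = Kw/Ka = 1.0e-14 / 1.0 x 10^-10 = 0.000100.
[OH^-] = sqrt(Kb x [C6H5O-]) = sqrt(0.000100 x 0.1037) = 0.00322 M.
pOH = 2.49, so pH = 14.00 - 2.49 = 11.51.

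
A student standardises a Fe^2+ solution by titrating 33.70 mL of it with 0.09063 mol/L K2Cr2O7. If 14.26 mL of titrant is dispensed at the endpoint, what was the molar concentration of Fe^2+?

0.230 M

n(K2Cr2O7) = 0.09063 x 0.01426 = 0.001292 mol.
From the balanced equation, 1 mol K2Cr2O7 reacts with 6 mol Fe^2+, so n(Fe^2+) = 0.001292 x 6/1 = 0.007754 mol.
[Fe^2+] = 0.007754 / 0.03370 L = 0.230 M.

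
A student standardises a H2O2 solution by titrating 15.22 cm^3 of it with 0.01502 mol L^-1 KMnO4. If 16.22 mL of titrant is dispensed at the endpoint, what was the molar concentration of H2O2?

0.0400 M

n(KMnO4) = 0.01502 x 0.01622 = 0.0002436 mol.
From the balanced equation, 2 mol KMnO4 reacts with 5 mol H2O2, so n(H2O2) = 0.0002436 x 5/2 = 0.0006091 mol.
[H2O2] = 0.0006091 / 0.01522 L = 0.0400 M.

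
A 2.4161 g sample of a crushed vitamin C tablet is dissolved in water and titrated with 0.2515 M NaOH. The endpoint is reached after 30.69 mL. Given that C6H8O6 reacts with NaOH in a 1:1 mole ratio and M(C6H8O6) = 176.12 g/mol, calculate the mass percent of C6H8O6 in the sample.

56.3%

n(NaOH) = 0.2515 x 0.03069 = 0.007719 mol.
n(C6H8O6) = 0.007719 / 1 = 0.007719 mol.
mass of C6H8O6 = 0.007719 x 176.12 = 1.359 g.
% purity = 1.359 / 2.4161 x 100 = 56.3%.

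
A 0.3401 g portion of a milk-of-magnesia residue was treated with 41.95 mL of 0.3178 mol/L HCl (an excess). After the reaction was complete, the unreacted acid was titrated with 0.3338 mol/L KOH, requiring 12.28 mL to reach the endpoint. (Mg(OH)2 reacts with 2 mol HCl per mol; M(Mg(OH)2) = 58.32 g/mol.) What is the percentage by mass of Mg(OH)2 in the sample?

Total n(HCl) added = 0.3178 x 0.04195 = 0.01333 mol.
n(KOH) used = 0.3338 x 0.01228 = 0.004099 mol, which equals the excess n(HCl).
So n(HCl) consumed by the sample = 0.01333 - 0.004099 = 0.009233 mol.
n(Mg(OH)2) = 0.009233 / 2 = 0.004616 mol.
mass Mg(OH)2 = 0.004616 x 58.32 = 0.2692 g, so %Mg(OH)2 = 0.2692/0.3401 x 100 = 79.2%.

79.2%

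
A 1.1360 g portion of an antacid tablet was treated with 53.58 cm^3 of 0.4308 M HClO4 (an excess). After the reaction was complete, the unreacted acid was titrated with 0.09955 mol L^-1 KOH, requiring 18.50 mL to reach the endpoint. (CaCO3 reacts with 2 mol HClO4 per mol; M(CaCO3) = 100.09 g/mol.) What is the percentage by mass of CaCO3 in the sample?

93.6%

Total n(HClO4) added = 0.4308 x 0.05358 = 0.02308 mol.
n(KOH) used = 0.09955 x 0.01850 = 0.001842 mol, which equals the excess n(HClO4).
So n(HClO4) consumed by the sample = 0.02308 - 0.001842 = 0.02124 mol.
n(CaCO3) = 0.02124 / 2 = 0.01062 mol.
mass CaCO3 = 0.01062 x 100.09 = 1.063 g, so %CaCO3 = 1.063/1.1360 x 100 = 93.6%.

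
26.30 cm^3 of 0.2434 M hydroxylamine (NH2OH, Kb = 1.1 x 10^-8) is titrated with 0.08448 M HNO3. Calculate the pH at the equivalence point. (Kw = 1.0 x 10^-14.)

3.62

n(NH2OH) = 0.2434 x 0.02630 = 0.006401 mol; V(HNO3) at equivalence = 0.006401/0.08448 = 0.07577 L.
At equivalence the base is fully converted to NH3OH+; total volume = 0.1021 L, so [NH3OH+] = 0.006401/0.1021 = 0.06271 M.
Ka(NH3OH+) = Kw/Kb = 1.0e-14 / 1.1 x 10^-8 = 9.09e-7.
[H^+] = sqrt(Ka x [NH3OH+]) = sqrt(9.09e-7 x 0.06271) = 0.000239 M.
pH = -log(0.000239) = 3.62.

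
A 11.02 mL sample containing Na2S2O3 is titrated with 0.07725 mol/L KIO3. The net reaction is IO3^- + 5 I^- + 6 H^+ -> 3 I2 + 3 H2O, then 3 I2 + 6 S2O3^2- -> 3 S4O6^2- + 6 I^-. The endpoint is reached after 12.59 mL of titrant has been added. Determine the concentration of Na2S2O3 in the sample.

0.530 M

n(KIO3) = 0.07725 x 0.01259 = 0.0009726 mol.
From the balanced equation, 1 mol KIO3 reacts with 6 mol Na2S2O3, so n(Na2S2O3) = 0.0009726 x 6/1 = 0.005835 mol.
[Na2S2O3] = 0.005835 / 0.01102 L = 0.530 M.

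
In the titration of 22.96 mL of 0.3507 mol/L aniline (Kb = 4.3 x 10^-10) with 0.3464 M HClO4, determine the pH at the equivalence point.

2.70

n(C6H5NH2) = 0.3507 x 0.02296 = 0.008052 mol; V(HClO4) at equivalence = 0.008052/0.3464 = 0.02325 L.
At equivalence the base is fully converted to C6H5NH3+; total volume = 0.04621 L, so [C6H5NH3+] = 0.008052/0.04621 = 0.1743 M.
Ka(C6H5NH3+) = Kw/Kb = 1.0e-14 / 4.3 x 10^-10 = 2.33e-5.
[H^+] = sqrt(Ka x [C6H5NH3+]) = sqrt(2.33e-5 x 0.1743) = 0.00201 M.
pH = -log(0.00201) = 2.70.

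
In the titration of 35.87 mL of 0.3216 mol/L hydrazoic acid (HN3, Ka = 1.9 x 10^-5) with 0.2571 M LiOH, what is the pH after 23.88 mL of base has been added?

Initial n(HN3) = 0.3216 x 0.03587 = 0.01154 mol.
n(LiOH) added = 0.2571 x 0.02388 = 0.006140 mol, converting that many moles of HN3 to N3-.
Remaining n(HN3) = 0.005396 mol; n(N3-) = 0.006140 mol.
By Henderson-Hasselbalch, pH = pKa + log([A^-]/[HA]) = 4.72 + log(0.006140/0.005396) = 4.72 + (+0.06) = 4.78.

4.78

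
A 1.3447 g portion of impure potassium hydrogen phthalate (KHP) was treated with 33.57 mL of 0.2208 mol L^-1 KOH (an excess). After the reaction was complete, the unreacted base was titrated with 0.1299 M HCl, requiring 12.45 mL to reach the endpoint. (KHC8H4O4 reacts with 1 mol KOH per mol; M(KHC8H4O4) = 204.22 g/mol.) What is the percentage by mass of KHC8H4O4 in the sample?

Total n(KOH) added = 0.2208 x 0.03357 = 0.007412 mol.
n(HCl) used = 0.1299 x 0.01245 = 0.001617 mol, which equals the excess n(KOH).
So n(KOH) consumed by the sample = 0.007412 - 0.001617 = 0.005795 mol.
n(KHC8H4O4) = 0.005795 / 1 = 0.005795 mol.
mass KHC8H4O4 = 0.005795 x 204.22 = 1.183 g, so %KHC8H4O4 = 1.183/1.3447 x 100 = 88.0%.

88.0%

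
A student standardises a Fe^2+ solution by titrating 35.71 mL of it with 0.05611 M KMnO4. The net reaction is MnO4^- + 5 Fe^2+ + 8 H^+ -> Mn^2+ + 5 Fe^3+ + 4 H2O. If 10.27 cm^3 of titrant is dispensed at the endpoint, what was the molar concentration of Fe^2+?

0.0807 M

n(KMnO4) = 0.05611 x 0.01027 = 0.0005762 mol.
From the balanced equation, 1 mol KMnO4 reacts with 5 mol Fe^2+, so n(Fe^2+) = 0.0005762 x 5/1 = 0.002881 mol.
[Fe^2+] = 0.002881 / 0.03571 L = 0.0807 M.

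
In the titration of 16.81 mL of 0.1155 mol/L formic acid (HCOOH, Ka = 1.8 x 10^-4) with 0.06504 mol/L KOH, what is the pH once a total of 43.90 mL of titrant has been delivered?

n(acid) = 0.1155 x 0.01681 = 0.001942 mol; n(KOH) added = 0.06504 x 0.04390 = 0.002855 mol.
Base is in excess by 0.002855 - 0.001942 = 0.0009137 mol in a total volume of 0.06071 L.
[OH^-] = 0.0009137/0.06071 = 0.01505 M, so pOH = 1.82 and pH = 14.00 - 1.82 = 12.18.

12.18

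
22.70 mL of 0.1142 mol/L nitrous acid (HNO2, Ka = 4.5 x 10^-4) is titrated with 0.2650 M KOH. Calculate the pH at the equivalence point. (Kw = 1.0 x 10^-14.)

8.12

n(HNO2) = 0.1142 x 0.02270 = 0.002592 mol; V(KOH) at equivalence = 0.002592/0.2650 = 0.009782 L.
At equivalence all the acid is converted to NO2-; total volume = 0.02270 + 0.009782 = 0.03248 L, so [NO2-] = 0.002592/0.03248 = 0.07981 M.
Kb = Kw/Ka = 1.0e-14 / 4.5 x 10^-4 = 2.22e-11.
[OH^-] = sqrt(Kb x [NO2-]) = sqrt(2.22e-11 x 0.07981) = 1.33e-6 M.
pOH = 5.88, so pH = 14.00 - 5.88 = 8.12.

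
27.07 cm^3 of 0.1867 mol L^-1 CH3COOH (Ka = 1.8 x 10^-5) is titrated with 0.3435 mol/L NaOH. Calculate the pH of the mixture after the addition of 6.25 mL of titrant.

Initial n(CH3COOH) = 0.1867 x 0.02707 = 0.005054 mol.
n(NaOH) added = 0.3435 x 0.006250 = 0.002147 mol, converting that many moles of CH3COOH to CH3COO-.
Remaining n(CH3COOH) = 0.002907 mol; n(CH3COO-) = 0.002147 mol.
By Henderson-Hasselbalch, pH = pKa + log([A^-]/[HA]) = 4.74 + log(0.002147/0.002907) = 4.74 + (-0.13) = 4.61.

4.61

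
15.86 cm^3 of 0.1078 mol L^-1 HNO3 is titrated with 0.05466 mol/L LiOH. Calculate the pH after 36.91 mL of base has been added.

n(acid) = 0.1078 x 0.01586 = 0.001710 mol; n(LiOH) added = 0.05466 x 0.03691 = 0.002018 mol.
Base is in excess by 0.002018 - 0.001710 = 0.0003078 mol in a total volume of 0.05277 L.
[OH^-] = 0.0003078/0.05277 = 0.005833 M, so pOH = 2.23 and pH = 14.00 - 2.23 = 11.77.

11.77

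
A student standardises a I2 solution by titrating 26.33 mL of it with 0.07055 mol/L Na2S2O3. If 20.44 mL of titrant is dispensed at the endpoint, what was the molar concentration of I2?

0.0274 M

n(Na2S2O3) = 0.07055 x 0.02044 = 0.001442 mol.
From the balanced equation, 2 mol Na2S2O3 reacts with 1 mol I2, so n(I2) = 0.001442 x 1/2 = 0.0007210 mol.
[I2] = 0.0007210 / 0.02633 L = 0.0274 M.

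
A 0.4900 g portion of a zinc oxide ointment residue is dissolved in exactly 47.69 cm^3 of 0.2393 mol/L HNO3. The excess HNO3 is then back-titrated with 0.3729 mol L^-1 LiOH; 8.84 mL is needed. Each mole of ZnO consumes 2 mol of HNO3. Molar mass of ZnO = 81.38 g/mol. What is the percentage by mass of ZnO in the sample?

Total n(HNO3) added = 0.2393 x 0.04769 = 0.01141 mol.
n(LiOH) used = 0.3729 x 0.008840 = 0.003296 mol, which equals the excess n(HNO3).
So n(HNO3) consumed by the sample = 0.01141 - 0.003296 = 0.008116 mol.
n(ZnO) = 0.008116 / 2 = 0.004058 mol.
mass ZnO = 0.004058 x 81.38 = 0.3302 g, so %ZnO = 0.3302/0.4900 x 100 = 67.4%.

67.4%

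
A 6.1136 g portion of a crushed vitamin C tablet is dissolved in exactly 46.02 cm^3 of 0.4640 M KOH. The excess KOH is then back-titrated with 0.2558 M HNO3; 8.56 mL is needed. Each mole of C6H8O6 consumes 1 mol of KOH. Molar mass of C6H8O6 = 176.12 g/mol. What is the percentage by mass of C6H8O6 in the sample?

55.2%

Total n(KOH) added = 0.4640 x 0.04602 = 0.02135 mol.
n(HNO3) used = 0.2558 x 0.008560 = 0.002190 mol, which equals the excess n(KOH).
So n(KOH) consumed by the sample = 0.02135 - 0.002190 = 0.01916 mol.
n(C6H8O6) = 0.01916 / 1 = 0.01916 mol.
mass C6H8O6 = 0.01916 x 176.12 = 3.375 g, so %C6H8O6 = 3.375/6.1136 x 100 = 55.2%.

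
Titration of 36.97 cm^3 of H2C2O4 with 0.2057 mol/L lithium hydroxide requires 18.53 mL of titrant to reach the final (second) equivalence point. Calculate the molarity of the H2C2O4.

n(LiOH) = 0.2057 x 0.01853 = 0.003812 mol.
At the final (second) equivalence point, 2 mol OH^- react per mol H2C2O4, so n(H2C2O4) = 0.003812 / 2 = 0.001906 mol.
[H2C2O4] = 0.001906 / 0.03697 L = 0.0516 M.

0.0516 M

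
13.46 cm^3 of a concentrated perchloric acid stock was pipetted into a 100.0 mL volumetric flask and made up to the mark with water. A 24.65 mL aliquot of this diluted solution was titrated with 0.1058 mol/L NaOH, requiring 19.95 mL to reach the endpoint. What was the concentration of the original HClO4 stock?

n(NaOH) = 0.1058 x 0.01995 = 0.002111 mol.
n(HClO4) in the aliquot = 0.002111 mol.
[diluted HClO4] = 0.002111 / 0.02465 = 0.08563 M.
Dilution factor = 100.0/13.46 = 7.429, so [stock] = 0.08563 x 7.429 = 0.636 M.

0.636 M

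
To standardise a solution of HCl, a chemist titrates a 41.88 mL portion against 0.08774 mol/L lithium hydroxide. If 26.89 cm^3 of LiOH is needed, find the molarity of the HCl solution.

n(LiOH) delivered = 0.08774 x 0.02689 = 0.002359 mol.
For a 1:1 reaction, n(HCl) = 0.002359 mol.
[HCl] = 0.002359 mol / 0.04188 L = 0.0563 M.

0.0563 M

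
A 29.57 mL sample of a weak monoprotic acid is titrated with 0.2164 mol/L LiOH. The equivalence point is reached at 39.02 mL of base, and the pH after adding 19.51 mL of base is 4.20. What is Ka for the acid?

6.3 x 10^-5

19.51 mL is half of the equivalence volume, so this is the half-equivalence point where [HA] = [A^-].
At half-equivalence pH = pKa, so pKa = 4.20.
Ka = 10^(-4.20) = 6.3 x 10^-5.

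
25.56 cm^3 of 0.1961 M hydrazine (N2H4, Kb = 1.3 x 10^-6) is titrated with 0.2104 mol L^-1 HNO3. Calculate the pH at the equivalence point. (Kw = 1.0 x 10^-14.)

4.55

n(N2H4) = 0.1961 x 0.02556 = 0.005012 mol; V(HNO3) at equivalence = 0.005012/0.2104 = 0.02382 L.
At equivalence the base is fully converted to N2H5+; total volume = 0.04938 L, so [N2H5+] = 0.005012/0.04938 = 0.1015 M.
Ka(N2H5+) = Kw/Kb = 1.0e-14 / 1.3 x 10^-6 = 7.69e-9.
[H^+] = sqrt(Ka x [N2H5+]) = sqrt(7.69e-9 x 0.1015) = 2.79e-5 M.
pH = -log(2.79e-5) = 4.55.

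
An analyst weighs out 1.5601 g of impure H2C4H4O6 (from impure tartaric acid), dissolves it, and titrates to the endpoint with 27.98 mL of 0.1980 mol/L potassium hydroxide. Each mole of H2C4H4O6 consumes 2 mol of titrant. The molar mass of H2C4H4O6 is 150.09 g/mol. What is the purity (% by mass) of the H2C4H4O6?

26.6%

n(KOH) = 0.1980 x 0.02798 = 0.005540 mol.
n(H2C4H4O6) = 0.005540 / 2 = 0.002770 mol.
mass of H2C4H4O6 = 0.002770 x 150.09 = 0.4158 g.
% purity = 0.4158 / 1.5601 x 100 = 26.6%.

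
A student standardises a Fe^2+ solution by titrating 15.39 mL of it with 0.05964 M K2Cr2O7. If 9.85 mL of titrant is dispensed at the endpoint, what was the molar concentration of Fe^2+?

0.229 M

n(K2Cr2O7) = 0.05964 x 0.009850 = 0.0005875 mol.
From the balanced equation, 1 mol K2Cr2O7 reacts with 6 mol Fe^2+, so n(Fe^2+) = 0.0005875 x 6/1 = 0.003525 mol.
[Fe^2+] = 0.003525 / 0.01539 L = 0.229 M.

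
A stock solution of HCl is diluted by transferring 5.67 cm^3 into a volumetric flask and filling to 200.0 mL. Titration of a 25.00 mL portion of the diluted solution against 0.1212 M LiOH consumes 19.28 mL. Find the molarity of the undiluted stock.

3.30 M

n(LiOH) = 0.1212 x 0.01928 = 0.002337 mol.
n(HCl) in the aliquot = 0.002337 mol.
[diluted HCl] = 0.002337 / 0.02500 = 0.09347 M.
Dilution factor = 200.0/5.670 = 35.27, so [stock] = 0.09347 x 35.27 = 3.30 M.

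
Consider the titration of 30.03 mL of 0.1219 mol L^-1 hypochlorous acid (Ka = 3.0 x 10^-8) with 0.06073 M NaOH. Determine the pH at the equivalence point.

10.07

n(HClO) = 0.1219 x 0.03003 = 0.003661 mol; V(NaOH) at equivalence = 0.003661/0.06073 = 0.06028 L.
At equivalence all the acid is converted to ClO-; total volume = 0.03003 + 0.06028 = 0.09031 L, so [ClO-] = 0.003661/0.09031 = 0.04054 M.
Kb = Kw/Ka = 1.0e-14 / 3.0 x 10^-8 = 3.33e-7.
[OH^-] = sqrt(Kb x [ClO-]) = sqrt(3.33e-7 x 0.04054) = 0.000116 M.
pOH = 3.93, so pH = 14.00 - 3.93 = 10.07.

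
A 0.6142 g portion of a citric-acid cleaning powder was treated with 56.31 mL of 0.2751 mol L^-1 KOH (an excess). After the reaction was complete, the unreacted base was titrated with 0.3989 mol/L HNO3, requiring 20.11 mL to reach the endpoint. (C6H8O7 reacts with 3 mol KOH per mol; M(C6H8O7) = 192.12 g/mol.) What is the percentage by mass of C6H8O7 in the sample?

Total n(KOH) added = 0.2751 x 0.05631 = 0.01549 mol.
n(HNO3) used = 0.3989 x 0.02011 = 0.008022 mol, which equals the excess n(KOH).
So n(KOH) consumed by the sample = 0.01549 - 0.008022 = 0.007469 mol.
n(C6H8O7) = 0.007469 / 3 = 0.002490 mol.
mass C6H8O7 = 0.002490 x 192.12 = 0.4783 g, so %C6H8O7 = 0.4783/0.6142 x 100 = 77.9%.

77.9%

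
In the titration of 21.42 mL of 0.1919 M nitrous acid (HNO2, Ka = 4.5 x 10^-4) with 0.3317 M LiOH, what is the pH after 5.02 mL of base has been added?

3.18

Initial n(HNO2) = 0.1919 x 0.02142 = 0.004110 mol.
n(LiOH) added = 0.3317 x 0.005020 = 0.001665 mol, converting that many moles of HNO2 to NO2-.
Remaining n(HNO2) = 0.002445 mol; n(NO2-) = 0.001665 mol.
By Henderson-Hasselbalch, pH = pKa + log([A^-]/[HA]) = 3.35 + log(0.001665/0.002445) = 3.35 + (-0.17) = 3.18.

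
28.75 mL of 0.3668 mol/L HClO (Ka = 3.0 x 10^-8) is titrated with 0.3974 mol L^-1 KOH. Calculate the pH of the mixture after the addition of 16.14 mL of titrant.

7.71

Initial n(HClO) = 0.3668 x 0.02875 = 0.01055 mol.
n(KOH) added = 0.3974 x 0.01614 = 0.006414 mol, converting that many moles of HClO to ClO-.
Remaining n(HClO) = 0.004131 mol; n(ClO-) = 0.006414 mol.
By Henderson-Hasselbalch, pH = pKa + log([A^-]/[HA]) = 7.52 + log(0.006414/0.004131) = 7.52 + (+0.19) = 7.71.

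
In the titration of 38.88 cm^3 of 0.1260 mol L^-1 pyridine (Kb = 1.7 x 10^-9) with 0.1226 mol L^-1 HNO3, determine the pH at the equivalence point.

3.22

n(C5H5N) = 0.1260 x 0.03888 = 0.004899 mol; V(HNO3) at equivalence = 0.004899/0.1226 = 0.03996 L.
At equivalence the base is fully converted to C5H5NH+; total volume = 0.07884 L, so [C5H5NH+] = 0.004899/0.07884 = 0.06214 M.
Ka(C5H5NH+) = Kw/Kb = 1.0e-14 / 1.7 x 10^-9 = 5.88e-6.
[H^+] = sqrt(Ka x [C5H5NH+]) = sqrt(5.88e-6 x 0.06214) = 0.000605 M.
pH = -log(0.000605) = 3.22.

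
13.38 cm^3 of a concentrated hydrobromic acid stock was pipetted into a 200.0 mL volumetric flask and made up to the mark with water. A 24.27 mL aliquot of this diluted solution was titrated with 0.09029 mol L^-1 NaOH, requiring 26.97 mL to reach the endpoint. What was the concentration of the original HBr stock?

n(NaOH) = 0.09029 x 0.02697 = 0.002435 mol.
n(HBr) in the aliquot = 0.002435 mol.
[diluted HBr] = 0.002435 / 0.02427 = 0.1003 M.
Dilution factor = 200.0/13.38 = 14.95, so [stock] = 0.1003 x 14.95 = 1.50 M.

1.50 M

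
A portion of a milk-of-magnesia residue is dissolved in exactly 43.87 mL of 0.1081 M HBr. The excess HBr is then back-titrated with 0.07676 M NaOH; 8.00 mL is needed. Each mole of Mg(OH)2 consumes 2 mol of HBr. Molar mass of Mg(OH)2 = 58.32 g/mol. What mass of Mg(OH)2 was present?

0.120 g

Total n(HBr) added = 0.1081 x 0.04387 = 0.004742 mol.
n(NaOH) used = 0.07676 x 0.008000 = 0.0006141 mol, which equals the excess n(HBr).
So n(HBr) consumed by the sample = 0.004742 - 0.0006141 = 0.004128 mol.
n(Mg(OH)2) = 0.004128 / 2 = 0.002064 mol.
mass = 0.002064 mol x 58.32 g/mol = 0.120 g.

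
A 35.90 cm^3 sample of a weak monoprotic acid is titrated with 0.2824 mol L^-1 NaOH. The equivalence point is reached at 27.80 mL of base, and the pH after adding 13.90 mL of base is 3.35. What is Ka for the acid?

4.5 x 10^-4

13.90 mL is half of the equivalence volume, so this is the half-equivalence point where [HA] = [A^-].
At half-equivalence pH = pKa, so pKa = 3.35.
Ka = 10^(-3.35) = 4.5 x 10^-4.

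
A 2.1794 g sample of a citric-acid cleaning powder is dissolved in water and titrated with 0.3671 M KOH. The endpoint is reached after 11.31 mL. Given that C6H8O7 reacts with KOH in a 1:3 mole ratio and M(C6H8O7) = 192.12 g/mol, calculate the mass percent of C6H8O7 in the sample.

12.2%

n(KOH) = 0.3671 x 0.01131 = 0.004152 mol.
n(C6H8O7) = 0.004152 / 3 = 0.001384 mol.
mass of C6H8O7 = 0.001384 x 192.12 = 0.2659 g.
% purity = 0.2659 / 2.1794 x 100 = 12.2%.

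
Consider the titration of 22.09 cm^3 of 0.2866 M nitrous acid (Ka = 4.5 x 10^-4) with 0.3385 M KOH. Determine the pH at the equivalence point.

8.27

n(HNO2) = 0.2866 x 0.02209 = 0.006331 mol; V(KOH) at equivalence = 0.006331/0.3385 = 0.01870 L.
At equivalence all the acid is converted to NO2-; total volume = 0.02209 + 0.01870 = 0.04079 L, so [NO2-] = 0.006331/0.04079 = 0.1552 M.
Kb = Kw/Ka = 1.0e-14 / 4.5 x 10^-4 = 2.22e-11.
[OH^-] = sqrt(Kb x [NO2-]) = sqrt(2.22e-11 x 0.1552) = 1.86e-6 M.
pOH = 5.73, so pH = 14.00 - 5.73 = 8.27.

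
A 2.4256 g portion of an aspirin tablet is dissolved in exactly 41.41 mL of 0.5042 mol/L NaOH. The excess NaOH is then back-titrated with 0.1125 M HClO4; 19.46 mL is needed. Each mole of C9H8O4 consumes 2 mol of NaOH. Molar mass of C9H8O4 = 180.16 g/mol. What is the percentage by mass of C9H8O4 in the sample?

Total n(NaOH) added = 0.5042 x 0.04141 = 0.02088 mol.
n(HClO4) used = 0.1125 x 0.01946 = 0.002189 mol, which equals the excess n(NaOH).
So n(NaOH) consumed by the sample = 0.02088 - 0.002189 = 0.01869 mol.
n(C9H8O4) = 0.01869 / 2 = 0.009345 mol.
mass C9H8O4 = 0.009345 x 180.16 = 1.684 g, so %C9H8O4 = 1.684/2.4256 x 100 = 69.4%.

69.4%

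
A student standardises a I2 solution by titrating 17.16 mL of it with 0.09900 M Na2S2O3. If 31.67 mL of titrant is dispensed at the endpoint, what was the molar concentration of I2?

0.0914 M

n(Na2S2O3) = 0.09900 x 0.03167 = 0.003135 mol.
From the balanced equation, 2 mol Na2S2O3 reacts with 1 mol I2, so n(I2) = 0.003135 x 1/2 = 0.001568 mol.
[I2] = 0.001568 / 0.01716 L = 0.0914 M.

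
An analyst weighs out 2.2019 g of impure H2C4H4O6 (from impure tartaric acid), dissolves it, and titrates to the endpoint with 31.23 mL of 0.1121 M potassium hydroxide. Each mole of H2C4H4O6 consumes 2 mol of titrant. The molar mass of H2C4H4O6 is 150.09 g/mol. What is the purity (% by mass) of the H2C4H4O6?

11.9%

n(KOH) = 0.1121 x 0.03123 = 0.003501 mol.
n(H2C4H4O6) = 0.003501 / 2 = 0.001750 mol.
mass of H2C4H4O6 = 0.001750 x 150.09 = 0.2627 g.
% purity = 0.2627 / 2.2019 x 100 = 11.9%.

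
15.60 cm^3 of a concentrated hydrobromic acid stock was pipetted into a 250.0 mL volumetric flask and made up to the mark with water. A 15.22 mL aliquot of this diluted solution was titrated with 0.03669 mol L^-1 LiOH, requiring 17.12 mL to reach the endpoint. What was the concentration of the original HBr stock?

0.661 M

n(LiOH) = 0.03669 x 0.01712 = 0.0006281 mol.
n(HBr) in the aliquot = 0.0006281 mol.
[diluted HBr] = 0.0006281 / 0.01522 = 0.04127 M.
Dilution factor = 250.0/15.60 = 16.03, so [stock] = 0.04127 x 16.03 = 0.661 M.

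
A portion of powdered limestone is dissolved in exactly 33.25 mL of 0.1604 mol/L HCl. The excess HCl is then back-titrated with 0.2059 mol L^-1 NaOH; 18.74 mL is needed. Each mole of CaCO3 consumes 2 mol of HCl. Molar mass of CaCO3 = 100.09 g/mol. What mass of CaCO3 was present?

0.0738 g

Total n(HCl) added = 0.1604 x 0.03325 = 0.005333 mol.
n(NaOH) used = 0.2059 x 0.01874 = 0.003859 mol, which equals the excess n(HCl).
So n(HCl) consumed by the sample = 0.005333 - 0.003859 = 0.001475 mol.
n(CaCO3) = 0.001475 / 2 = 0.0007374 mol.
mass = 0.0007374 mol x 100.09 g/mol = 0.0738 g.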